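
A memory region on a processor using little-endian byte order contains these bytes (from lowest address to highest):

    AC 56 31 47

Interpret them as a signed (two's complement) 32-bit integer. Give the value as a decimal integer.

1194415788

Little-endian: lowest address holds the least-significant byte.
Reassemble most-significant byte first: 47 31 56 AC → 0x473156AC.
0x473156AC = 1194415788.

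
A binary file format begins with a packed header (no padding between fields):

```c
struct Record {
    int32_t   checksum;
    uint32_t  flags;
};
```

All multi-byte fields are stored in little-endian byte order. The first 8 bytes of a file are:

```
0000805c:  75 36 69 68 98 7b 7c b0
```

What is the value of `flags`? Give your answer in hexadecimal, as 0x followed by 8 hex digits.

`flags` follows `checksum` (4 bytes), so it starts at byte offset 4 and occupies 4 bytes.
Bytes at offsets 4..7: 98 7B 7C B0.
Little-endian: lowest address holds the least-significant byte.
Reassemble most-significant byte first: B0 7C 7B 98 → 0xB07C7B98.

0xB07C7B98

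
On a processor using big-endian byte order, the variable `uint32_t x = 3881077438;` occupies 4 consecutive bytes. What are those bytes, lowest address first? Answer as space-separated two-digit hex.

3881077438 in hexadecimal, padded to 32 bits, is 0xE7548ABE.
Split into bytes (most-significant first): E7 54 8A BE.
In big-endian order the high byte comes first in memory.
So the memory order matches the most-significant-first order: E7 54 8A BE.

E7 54 8A BE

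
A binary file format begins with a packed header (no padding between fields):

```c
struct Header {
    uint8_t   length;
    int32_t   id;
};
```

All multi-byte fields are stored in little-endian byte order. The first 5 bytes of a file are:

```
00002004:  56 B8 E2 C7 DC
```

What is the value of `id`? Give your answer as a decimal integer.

-590880072

`id` follows `length` (1 byte), so it starts at byte offset 1 and occupies 4 bytes.
Bytes at offsets 1..4: B8 E2 C7 DC.
Little-endian: lowest address holds the least-significant byte.
Reassemble most-significant byte first: DC C7 E2 B8 → 0xDCC7E2B8.
Top bit is set, so as a signed 32-bit value this is 0xDCC7E2B8 − 2^32 = -590880072.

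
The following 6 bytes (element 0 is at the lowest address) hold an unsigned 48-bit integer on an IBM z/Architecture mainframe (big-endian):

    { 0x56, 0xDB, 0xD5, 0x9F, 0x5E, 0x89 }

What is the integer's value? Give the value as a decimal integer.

95502181817993

Big-endian: lowest address holds the most-significant byte.
The bytes are already most-significant first: 0x56DBD59F5E89.
0x56DBD59F5E89 = 95502181817993.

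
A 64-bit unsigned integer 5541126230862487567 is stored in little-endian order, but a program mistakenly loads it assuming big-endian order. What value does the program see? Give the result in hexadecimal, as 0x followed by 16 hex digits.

0x0F6028E6F208E64C

5541126230862487567 in 64-bit hexadecimal is 0x4CE608F2E628600F.
Stored little-endian, the bytes at ascending addresses are 0F 60 28 E6 F2 08 E6 4C.
Read back as big-endian, the last byte is least significant, giving 0x0F6028E6F208E64C.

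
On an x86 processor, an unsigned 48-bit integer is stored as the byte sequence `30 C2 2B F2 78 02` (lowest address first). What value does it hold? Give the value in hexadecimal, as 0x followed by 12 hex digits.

Little-endian: lowest address holds the least-significant byte.
Reassemble most-significant byte first: 02 78 F2 2B C2 30 → 0x0278F22BC230.

0x0278F22BC230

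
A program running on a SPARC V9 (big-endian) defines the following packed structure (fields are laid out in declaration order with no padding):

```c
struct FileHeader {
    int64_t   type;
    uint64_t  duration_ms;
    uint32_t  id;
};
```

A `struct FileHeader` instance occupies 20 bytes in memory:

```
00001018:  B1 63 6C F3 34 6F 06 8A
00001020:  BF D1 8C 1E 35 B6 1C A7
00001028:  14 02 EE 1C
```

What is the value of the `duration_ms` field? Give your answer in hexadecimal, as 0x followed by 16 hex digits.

`duration_ms` follows `type` (8 bytes), so it starts at byte offset 8 and occupies 8 bytes.
Bytes at offsets 8..15: BF D1 8C 1E 35 B6 1C A7.
Big-endian stores the most-significant byte at the lowest address.
The bytes are already most-significant first: 0xBFD18C1E35B61CA7.

0xBFD18C1E35B61CA7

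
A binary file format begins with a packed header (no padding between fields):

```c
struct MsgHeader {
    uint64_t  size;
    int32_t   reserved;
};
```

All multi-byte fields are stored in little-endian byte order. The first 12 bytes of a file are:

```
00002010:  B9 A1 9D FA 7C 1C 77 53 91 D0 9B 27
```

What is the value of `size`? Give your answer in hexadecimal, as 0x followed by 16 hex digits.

`size` is the first field, at byte offset 0, occupying 8 bytes.
Bytes at offsets 0..7: B9 A1 9D FA 7C 1C 77 53.
Little-endian stores the least-significant byte at the lowest address.
Reassemble most-significant byte first: 53 77 1C 7C FA 9D A1 B9 → 0x53771C7CFA9DA1B9.

0x53771C7CFA9DA1B9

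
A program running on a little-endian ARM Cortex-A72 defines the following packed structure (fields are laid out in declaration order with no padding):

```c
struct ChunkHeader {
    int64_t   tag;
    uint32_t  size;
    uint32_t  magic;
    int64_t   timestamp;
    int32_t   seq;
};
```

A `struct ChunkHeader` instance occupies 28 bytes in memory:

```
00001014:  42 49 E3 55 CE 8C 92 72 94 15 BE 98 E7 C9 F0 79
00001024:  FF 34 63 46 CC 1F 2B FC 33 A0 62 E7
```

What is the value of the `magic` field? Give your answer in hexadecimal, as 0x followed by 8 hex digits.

`magic` follows `tag` (8 B), `size` (4 B), so it starts at offset 8 + 4 = 12 and occupies 4 bytes.
Bytes at offsets 12..15: E7 C9 F0 79.
In little-endian order the low byte comes first in memory.
Reassemble most-significant byte first: 79 F0 C9 E7 → 0x79F0C9E7.

0x79F0C9E7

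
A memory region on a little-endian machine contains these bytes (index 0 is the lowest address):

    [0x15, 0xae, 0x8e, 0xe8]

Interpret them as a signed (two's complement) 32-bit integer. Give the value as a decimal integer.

Little-endian stores the least-significant byte at the lowest address.
Reassemble most-significant byte first: E8 8E AE 15 → 0xE88EAE15.
Top bit is set, so as a signed 32-bit value this is 0xE88EAE15 − 2^32 = -393302507.

-393302507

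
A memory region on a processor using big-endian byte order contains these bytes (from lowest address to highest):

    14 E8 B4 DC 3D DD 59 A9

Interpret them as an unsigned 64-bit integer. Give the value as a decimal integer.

Big-endian: lowest address holds the most-significant byte.
The bytes are already most-significant first: 0x14E8B4DC3DDD59A9.
0x14E8B4DC3DDD59A9 = 1506652933379152297.

1506652933379152297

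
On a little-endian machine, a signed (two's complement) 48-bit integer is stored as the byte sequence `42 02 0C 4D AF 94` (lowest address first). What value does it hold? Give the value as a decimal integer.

-117994343890366

In little-endian order the low byte comes first in memory.
Reassemble most-significant byte first: 94 AF 4D 0C 02 42 → 0x94AF4D0C0242.
Top bit is set, so as a signed 48-bit value this is 0x94AF4D0C0242 − 2^48 = -117994343890366.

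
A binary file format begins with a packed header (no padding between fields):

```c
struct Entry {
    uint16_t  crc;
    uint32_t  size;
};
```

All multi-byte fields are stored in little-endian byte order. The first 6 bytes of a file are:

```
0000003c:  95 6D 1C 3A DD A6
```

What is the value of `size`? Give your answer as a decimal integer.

2799516188

`size` follows `crc` (2 bytes), so it starts at byte offset 2 and occupies 4 bytes.
Bytes at offsets 2..5: 1C 3A DD A6.
In little-endian order the low byte comes first in memory.
Reassemble most-significant byte first: A6 DD 3A 1C → 0xA6DD3A1C.
0xA6DD3A1C = 2799516188.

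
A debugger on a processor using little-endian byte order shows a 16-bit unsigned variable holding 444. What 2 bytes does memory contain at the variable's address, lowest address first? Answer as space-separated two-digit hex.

BC 01

444 in hexadecimal, padded to 16 bits, is 0x01BC.
Split into bytes (most-significant first): 01 BC.
Little-endian stores the least-significant byte at the lowest address.
So at ascending addresses the bytes are BC 01.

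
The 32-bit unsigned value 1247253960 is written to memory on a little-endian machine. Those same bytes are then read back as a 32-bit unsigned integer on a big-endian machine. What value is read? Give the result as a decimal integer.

3365230410

1247253960 in 32-bit hexadecimal is 0x4A5795C8.
Stored little-endian, the bytes at ascending addresses are C8 95 57 4A.
Read back as big-endian, the last byte is least significant, giving 0xC895574A.
0xC895574A = 3365230410.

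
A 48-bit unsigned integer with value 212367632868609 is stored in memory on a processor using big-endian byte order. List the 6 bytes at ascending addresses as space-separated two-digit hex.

212367632868609 in hexadecimal, padded to 48 bits, is 0xC125B151A501.
Split into bytes (most-significant first): C1 25 B1 51 A5 01.
Big-endian: lowest address holds the most-significant byte.
So the memory order matches the most-significant-first order: C1 25 B1 51 A5 01.

C1 25 B1 51 A5 01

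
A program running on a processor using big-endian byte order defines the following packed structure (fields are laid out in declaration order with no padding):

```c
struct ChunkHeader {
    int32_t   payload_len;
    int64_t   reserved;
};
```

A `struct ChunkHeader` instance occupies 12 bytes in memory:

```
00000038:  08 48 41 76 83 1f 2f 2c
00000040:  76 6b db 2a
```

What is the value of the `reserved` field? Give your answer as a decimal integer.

`reserved` follows `payload_len` (4 bytes), so it starts at byte offset 4 and occupies 8 bytes.
Bytes at offsets 4..11: 83 1F 2F 2C 76 6B DB 2A.
Big-endian: lowest address holds the most-significant byte.
The bytes are already most-significant first: 0x831F2F2C766BDB2A.
Top bit is set, so as a signed 64-bit value this is 0x831F2F2C766BDB2A − 2^64 = -8998421662451115222.

-8998421662451115222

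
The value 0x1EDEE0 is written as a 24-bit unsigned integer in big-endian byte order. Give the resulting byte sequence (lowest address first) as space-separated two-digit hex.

1E DE E0

Split into bytes (most-significant first): 1E DE E0.
Big-endian stores the most-significant byte at the lowest address.
So the memory order matches the most-significant-first order: 1E DE E0.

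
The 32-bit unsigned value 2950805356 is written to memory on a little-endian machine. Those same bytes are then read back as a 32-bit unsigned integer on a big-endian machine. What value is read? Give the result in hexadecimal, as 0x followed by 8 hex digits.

0x6CB7E1AF

2950805356 in 32-bit hexadecimal is 0xAFE1B76C.
Stored little-endian, the bytes at ascending addresses are 6C B7 E1 AF.
Read back as big-endian, the last byte is least significant, giving 0x6CB7E1AF.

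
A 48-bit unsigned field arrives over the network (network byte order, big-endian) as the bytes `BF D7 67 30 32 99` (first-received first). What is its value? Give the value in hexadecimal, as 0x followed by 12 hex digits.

In big-endian order the high byte comes first in memory.
The bytes are already most-significant first: 0xBFD767303299.

0xBFD767303299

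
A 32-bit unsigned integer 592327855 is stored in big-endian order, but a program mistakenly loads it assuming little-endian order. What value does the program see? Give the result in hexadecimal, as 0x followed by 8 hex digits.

592327855 in 32-bit hexadecimal is 0x234E34AF.
Stored big-endian, the bytes at ascending addresses are 23 4E 34 AF.
Read back as little-endian, the first byte is least significant, giving 0xAF344E23.

0xAF344E23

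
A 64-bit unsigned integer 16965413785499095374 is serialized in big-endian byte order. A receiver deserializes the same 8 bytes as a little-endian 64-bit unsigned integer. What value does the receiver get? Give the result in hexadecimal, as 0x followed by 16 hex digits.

16965413785499095374 in 64-bit hexadecimal is 0xEB7141F38830514E.
Stored big-endian, the bytes at ascending addresses are EB 71 41 F3 88 30 51 4E.
Read back as little-endian, the first byte is least significant, giving 0x4E513088F34171EB.

0x4E513088F34171EB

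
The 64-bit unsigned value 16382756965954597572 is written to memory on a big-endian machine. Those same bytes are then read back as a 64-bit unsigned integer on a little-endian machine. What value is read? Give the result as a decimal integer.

14173469273086647267

16382756965954597572 in 64-bit hexadecimal is 0xE35B3EA93547B2C4.
Stored big-endian, the bytes at ascending addresses are E3 5B 3E A9 35 47 B2 C4.
Read back as little-endian, the first byte is least significant, giving 0xC4B24735A93E5BE3.
0xC4B24735A93E5BE3 = 14173469273086647267.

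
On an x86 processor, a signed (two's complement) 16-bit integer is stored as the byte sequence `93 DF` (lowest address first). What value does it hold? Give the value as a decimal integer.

Little-endian: lowest address holds the least-significant byte.
Reassemble most-significant byte first: DF 93 → 0xDF93.
Top bit is set, so as a signed 16-bit value this is 0xDF93 − 2^16 = -8301.

-8301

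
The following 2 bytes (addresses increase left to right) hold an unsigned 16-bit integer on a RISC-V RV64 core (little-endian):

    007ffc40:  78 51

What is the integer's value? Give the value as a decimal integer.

20856

In little-endian order the low byte comes first in memory.
Reassemble most-significant byte first: 51 78 → 0x5178.
0x5178 = 20856.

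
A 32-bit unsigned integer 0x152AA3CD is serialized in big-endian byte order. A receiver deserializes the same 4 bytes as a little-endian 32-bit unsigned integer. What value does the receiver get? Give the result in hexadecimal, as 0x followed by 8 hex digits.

0xCDA32A15

Stored big-endian, the bytes at ascending addresses are 15 2A A3 CD.
Read back as little-endian, the first byte is least significant, giving 0xCDA32A15.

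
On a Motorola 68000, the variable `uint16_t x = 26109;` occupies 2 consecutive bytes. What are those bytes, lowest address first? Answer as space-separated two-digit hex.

65 FD

26109 in hexadecimal, padded to 16 bits, is 0x65FD.
Split into bytes (most-significant first): 65 FD.
In big-endian order the high byte comes first in memory.
So the memory order matches the most-significant-first order: 65 FD.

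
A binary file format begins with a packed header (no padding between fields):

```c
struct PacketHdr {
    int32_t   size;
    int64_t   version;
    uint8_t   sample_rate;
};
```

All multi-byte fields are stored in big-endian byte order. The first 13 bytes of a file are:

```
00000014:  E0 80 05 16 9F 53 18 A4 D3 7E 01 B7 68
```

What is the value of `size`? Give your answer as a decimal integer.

`size` is the first field, at byte offset 0, occupying 4 bytes.
Bytes at offsets 0..3: E0 80 05 16.
Big-endian stores the most-significant byte at the lowest address.
The bytes are already most-significant first: 0xE0800516.
Top bit is set, so as a signed 32-bit value this is 0xE0800516 − 2^32 = -528481002.

-528481002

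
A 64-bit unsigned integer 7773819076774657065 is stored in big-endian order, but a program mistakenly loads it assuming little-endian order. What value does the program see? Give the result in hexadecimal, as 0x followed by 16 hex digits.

0x29FC4E4B4327E26B

7773819076774657065 in 64-bit hexadecimal is 0x6BE227434B4EFC29.
Stored big-endian, the bytes at ascending addresses are 6B E2 27 43 4B 4E FC 29.
Read back as little-endian, the first byte is least significant, giving 0x29FC4E4B4327E26B.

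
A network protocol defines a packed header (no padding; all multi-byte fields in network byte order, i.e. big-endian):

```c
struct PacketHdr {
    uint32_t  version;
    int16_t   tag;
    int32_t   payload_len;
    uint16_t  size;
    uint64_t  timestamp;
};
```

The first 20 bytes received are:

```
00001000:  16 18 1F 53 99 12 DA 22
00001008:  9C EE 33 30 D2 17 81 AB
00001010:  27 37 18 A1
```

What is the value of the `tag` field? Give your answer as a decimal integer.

`tag` follows `version` (4 bytes), so it starts at byte offset 4 and occupies 2 bytes.
Bytes at offsets 4..5: 99 12.
In big-endian order the high byte comes first in memory.
The bytes are already most-significant first: 0x9912.
Top bit is set, so as a signed 16-bit value this is 0x9912 − 2^16 = -26350.

-26350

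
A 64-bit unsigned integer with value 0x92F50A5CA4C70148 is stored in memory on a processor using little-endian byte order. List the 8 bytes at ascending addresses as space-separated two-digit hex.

Split into bytes (most-significant first): 92 F5 0A 5C A4 C7 01 48.
In little-endian order the low byte comes first in memory.
So at ascending addresses the bytes are 48 01 C7 A4 5C 0A F5 92.

48 01 C7 A4 5C 0A F5 92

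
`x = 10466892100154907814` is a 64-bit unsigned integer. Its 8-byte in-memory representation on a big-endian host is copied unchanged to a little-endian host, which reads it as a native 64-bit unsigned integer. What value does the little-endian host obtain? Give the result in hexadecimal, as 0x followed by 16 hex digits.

10466892100154907814 in 64-bit hexadecimal is 0x9141DEE8BC135CA6.
Stored big-endian, the bytes at ascending addresses are 91 41 DE E8 BC 13 5C A6.
Read back as little-endian, the first byte is least significant, giving 0xA65C13BCE8DE4191.

0xA65C13BCE8DE4191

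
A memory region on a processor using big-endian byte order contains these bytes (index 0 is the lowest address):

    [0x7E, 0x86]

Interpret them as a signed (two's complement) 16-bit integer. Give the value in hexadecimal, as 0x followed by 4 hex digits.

0x7E86

Big-endian stores the most-significant byte at the lowest address.
The bytes are already most-significant first: 0x7E86.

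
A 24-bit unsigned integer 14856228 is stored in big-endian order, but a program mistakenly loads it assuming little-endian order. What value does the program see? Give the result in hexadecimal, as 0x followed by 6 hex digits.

14856228 in 24-bit hexadecimal is 0xE2B024.
Stored big-endian, the bytes at ascending addresses are E2 B0 24.
Read back as little-endian, the first byte is least significant, giving 0x24B0E2.

0x24B0E2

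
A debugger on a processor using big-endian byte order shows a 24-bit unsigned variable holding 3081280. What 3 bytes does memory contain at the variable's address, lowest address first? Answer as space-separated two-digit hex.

2F 04 40

3081280 in hexadecimal, padded to 24 bits, is 0x2F0440.
Split into bytes (most-significant first): 2F 04 40.
Big-endian stores the most-significant byte at the lowest address.
So the memory order matches the most-significant-first order: 2F 04 40.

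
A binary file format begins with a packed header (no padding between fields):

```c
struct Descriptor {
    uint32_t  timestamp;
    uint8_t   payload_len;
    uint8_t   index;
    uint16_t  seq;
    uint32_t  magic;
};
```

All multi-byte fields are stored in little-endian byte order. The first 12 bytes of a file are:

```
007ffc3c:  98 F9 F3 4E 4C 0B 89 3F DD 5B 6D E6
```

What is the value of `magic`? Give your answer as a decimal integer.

`magic` follows `timestamp` (4 B), `payload_len` (1 B), `index` (1 B), `seq` (2 B), so it starts at offset 4 + 1 + 1 + 2 = 8 and occupies 4 bytes.
Bytes at offsets 8..11: DD 5B 6D E6.
Little-endian: lowest address holds the least-significant byte.
Reassemble most-significant byte first: E6 6D 5B DD → 0xE66D5BDD.
0xE66D5BDD = 3865926621.

3865926621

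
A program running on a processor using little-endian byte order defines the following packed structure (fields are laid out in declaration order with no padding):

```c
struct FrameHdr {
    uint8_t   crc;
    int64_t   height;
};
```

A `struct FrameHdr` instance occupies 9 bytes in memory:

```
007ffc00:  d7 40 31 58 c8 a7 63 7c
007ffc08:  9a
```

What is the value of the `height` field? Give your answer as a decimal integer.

`height` follows `crc` (1 byte), so it starts at byte offset 1 and occupies 8 bytes.
Bytes at offsets 1..8: 40 31 58 C8 A7 63 7C 9A.
Little-endian: lowest address holds the least-significant byte.
Reassemble most-significant byte first: 9A 7C 63 A7 C8 58 31 40 → 0x9A7C63A7C8583140.
Top bit is set, so as a signed 64-bit value this is 0x9A7C63A7C8583140 − 2^64 = -7314862122484616896.

-7314862122484616896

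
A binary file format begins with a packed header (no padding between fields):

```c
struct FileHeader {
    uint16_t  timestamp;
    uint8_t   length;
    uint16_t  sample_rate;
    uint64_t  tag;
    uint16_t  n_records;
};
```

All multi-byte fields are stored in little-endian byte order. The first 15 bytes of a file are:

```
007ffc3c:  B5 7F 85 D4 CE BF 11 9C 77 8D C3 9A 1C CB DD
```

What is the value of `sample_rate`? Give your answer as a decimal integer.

`sample_rate` follows `timestamp` (2 B), `length` (1 B), so it starts at offset 2 + 1 = 3 and occupies 2 bytes.
Bytes at offsets 3..4: D4 CE.
Little-endian stores the least-significant byte at the lowest address.
Reassemble most-significant byte first: CE D4 → 0xCED4.
0xCED4 = 52948.

52948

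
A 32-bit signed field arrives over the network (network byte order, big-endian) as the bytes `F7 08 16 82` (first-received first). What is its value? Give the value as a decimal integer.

-150464894

Big-endian stores the most-significant byte at the lowest address.
The bytes are already most-significant first: 0xF7081682.
Top bit is set, so as a signed 32-bit value this is 0xF7081682 − 2^32 = -150464894.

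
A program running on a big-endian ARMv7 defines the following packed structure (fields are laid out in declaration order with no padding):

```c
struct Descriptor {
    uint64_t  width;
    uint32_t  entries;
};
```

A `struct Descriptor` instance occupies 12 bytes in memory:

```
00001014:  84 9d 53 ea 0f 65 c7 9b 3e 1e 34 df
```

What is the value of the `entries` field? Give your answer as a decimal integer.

1042167007

`entries` follows `width` (8 bytes), so it starts at byte offset 8 and occupies 4 bytes.
Bytes at offsets 8..11: 3E 1E 34 DF.
Big-endian stores the most-significant byte at the lowest address.
The bytes are already most-significant first: 0x3E1E34DF.
0x3E1E34DF = 1042167007.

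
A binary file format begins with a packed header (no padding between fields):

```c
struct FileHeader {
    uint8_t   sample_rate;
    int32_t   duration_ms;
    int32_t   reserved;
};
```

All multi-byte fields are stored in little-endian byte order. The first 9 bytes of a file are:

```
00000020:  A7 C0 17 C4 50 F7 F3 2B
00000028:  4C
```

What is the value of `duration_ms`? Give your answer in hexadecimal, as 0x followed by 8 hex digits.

0x50C417C0

`duration_ms` follows `sample_rate` (1 byte), so it starts at byte offset 1 and occupies 4 bytes.
Bytes at offsets 1..4: C0 17 C4 50.
Little-endian stores the least-significant byte at the lowest address.
Reassemble most-significant byte first: 50 C4 17 C0 → 0x50C417C0.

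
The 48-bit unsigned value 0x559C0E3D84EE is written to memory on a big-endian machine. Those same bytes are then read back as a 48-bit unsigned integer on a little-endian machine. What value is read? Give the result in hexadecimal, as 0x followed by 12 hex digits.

Stored big-endian, the bytes at ascending addresses are 55 9C 0E 3D 84 EE.
Read back as little-endian, the first byte is least significant, giving 0xEE843D0E9C55.

0xEE843D0E9C55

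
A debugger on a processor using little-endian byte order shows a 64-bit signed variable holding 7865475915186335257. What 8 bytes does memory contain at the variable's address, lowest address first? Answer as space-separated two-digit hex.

7865475915186335257 in hexadecimal, padded to 64 bits, is 0x6D27C8ABFA126E19.
Split into bytes (most-significant first): 6D 27 C8 AB FA 12 6E 19.
In little-endian order the low byte comes first in memory.
So at ascending addresses the bytes are 19 6E 12 FA AB C8 27 6D.

19 6E 12 FA AB C8 27 6D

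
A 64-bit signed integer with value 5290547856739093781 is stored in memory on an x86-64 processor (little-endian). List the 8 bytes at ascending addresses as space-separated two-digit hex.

15 4D 23 C4 3E CD 6B 49

5290547856739093781 in hexadecimal, padded to 64 bits, is 0x496BCD3EC4234D15.
Split into bytes (most-significant first): 49 6B CD 3E C4 23 4D 15.
Little-endian: lowest address holds the least-significant byte.
So at ascending addresses the bytes are 15 4D 23 C4 3E CD 6B 49.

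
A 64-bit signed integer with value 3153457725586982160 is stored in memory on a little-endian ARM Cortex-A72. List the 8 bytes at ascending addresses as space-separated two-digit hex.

10 C5 D2 FB 17 55 C3 2B

3153457725586982160 in hexadecimal, padded to 64 bits, is 0x2BC35517FBD2C510.
Split into bytes (most-significant first): 2B C3 55 17 FB D2 C5 10.
Little-endian: lowest address holds the least-significant byte.
So at ascending addresses the bytes are 10 C5 D2 FB 17 55 C3 2B.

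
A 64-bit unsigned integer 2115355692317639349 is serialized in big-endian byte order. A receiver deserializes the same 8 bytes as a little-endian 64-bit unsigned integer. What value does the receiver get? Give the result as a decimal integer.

13079070585403759389

2115355692317639349 in 64-bit hexadecimal is 0x1D5B40CB663182B5.
Stored big-endian, the bytes at ascending addresses are 1D 5B 40 CB 66 31 82 B5.
Read back as little-endian, the first byte is least significant, giving 0xB5823166CB405B1D.
0xB5823166CB405B1D = 13079070585403759389.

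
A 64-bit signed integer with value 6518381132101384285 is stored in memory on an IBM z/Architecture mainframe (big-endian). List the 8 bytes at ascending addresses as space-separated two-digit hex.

6518381132101384285 in hexadecimal, padded to 64 bits, is 0x5A75F11A9182F85D.
Split into bytes (most-significant first): 5A 75 F1 1A 91 82 F8 5D.
Big-endian stores the most-significant byte at the lowest address.
So the memory order matches the most-significant-first order: 5A 75 F1 1A 91 82 F8 5D.

5A 75 F1 1A 91 82 F8 5D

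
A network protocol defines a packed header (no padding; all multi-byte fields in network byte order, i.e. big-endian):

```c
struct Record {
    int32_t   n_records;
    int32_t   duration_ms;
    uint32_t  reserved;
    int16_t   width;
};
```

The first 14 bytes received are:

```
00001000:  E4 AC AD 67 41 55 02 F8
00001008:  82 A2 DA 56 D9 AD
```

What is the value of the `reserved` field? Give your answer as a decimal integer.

`reserved` follows `n_records` (4 B), `duration_ms` (4 B), so it starts at offset 4 + 4 = 8 and occupies 4 bytes.
Bytes at offsets 8..11: 82 A2 DA 56.
In big-endian order the high byte comes first in memory.
The bytes are already most-significant first: 0x82A2DA56.
0x82A2DA56 = 2191710806.

2191710806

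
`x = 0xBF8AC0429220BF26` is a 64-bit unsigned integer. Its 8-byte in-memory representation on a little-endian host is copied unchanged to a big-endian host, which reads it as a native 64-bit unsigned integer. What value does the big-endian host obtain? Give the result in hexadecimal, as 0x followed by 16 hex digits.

Stored little-endian, the bytes at ascending addresses are 26 BF 20 92 42 C0 8A BF.
Read back as big-endian, the last byte is least significant, giving 0x26BF209242C08ABF.

0x26BF209242C08ABF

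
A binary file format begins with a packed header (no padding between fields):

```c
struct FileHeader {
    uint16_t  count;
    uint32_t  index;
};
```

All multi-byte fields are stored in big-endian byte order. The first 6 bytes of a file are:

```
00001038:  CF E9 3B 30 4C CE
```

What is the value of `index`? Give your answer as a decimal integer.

`index` follows `count` (2 bytes), so it starts at byte offset 2 and occupies 4 bytes.
Bytes at offsets 2..5: 3B 30 4C CE.
Big-endian: lowest address holds the most-significant byte.
The bytes are already most-significant first: 0x3B304CCE.
0x3B304CCE = 993021134.

993021134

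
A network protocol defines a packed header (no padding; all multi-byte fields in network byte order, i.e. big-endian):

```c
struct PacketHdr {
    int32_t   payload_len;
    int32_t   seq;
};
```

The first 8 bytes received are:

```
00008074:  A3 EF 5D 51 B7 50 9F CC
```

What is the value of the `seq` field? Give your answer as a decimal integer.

-1219452980

`seq` follows `payload_len` (4 bytes), so it starts at byte offset 4 and occupies 4 bytes.
Bytes at offsets 4..7: B7 50 9F CC.
Big-endian stores the most-significant byte at the lowest address.
The bytes are already most-significant first: 0xB7509FCC.
Top bit is set, so as a signed 32-bit value this is 0xB7509FCC − 2^32 = -1219452980.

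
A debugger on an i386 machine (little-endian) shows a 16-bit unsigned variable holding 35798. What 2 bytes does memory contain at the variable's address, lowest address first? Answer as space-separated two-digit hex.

D6 8B

35798 in hexadecimal, padded to 16 bits, is 0x8BD6.
Split into bytes (most-significant first): 8B D6.
Little-endian stores the least-significant byte at the lowest address.
So at ascending addresses the bytes are D6 8B.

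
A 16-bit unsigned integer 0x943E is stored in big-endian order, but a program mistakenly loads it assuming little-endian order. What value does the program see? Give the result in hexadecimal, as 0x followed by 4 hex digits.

Stored big-endian, the bytes at ascending addresses are 94 3E.
Read back as little-endian, the first byte is least significant, giving 0x3E94.

0x3E94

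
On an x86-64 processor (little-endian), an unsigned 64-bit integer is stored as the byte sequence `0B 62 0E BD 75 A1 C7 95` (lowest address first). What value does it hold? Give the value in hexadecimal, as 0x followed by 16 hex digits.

0x95C7A175BD0E620B

Little-endian stores the least-significant byte at the lowest address.
Reassemble most-significant byte first: 95 C7 A1 75 BD 0E 62 0B → 0x95C7A175BD0E620B.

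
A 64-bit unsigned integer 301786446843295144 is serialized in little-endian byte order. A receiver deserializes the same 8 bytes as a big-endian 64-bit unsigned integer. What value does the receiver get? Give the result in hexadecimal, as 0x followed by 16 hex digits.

301786446843295144 in 64-bit hexadecimal is 0x0430292CAA1F35A8.
Stored little-endian, the bytes at ascending addresses are A8 35 1F AA 2C 29 30 04.
Read back as big-endian, the last byte is least significant, giving 0xA8351FAA2C293004.

0xA8351FAA2C293004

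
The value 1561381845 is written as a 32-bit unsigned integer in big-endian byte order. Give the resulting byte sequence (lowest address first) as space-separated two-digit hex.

1561381845 in hexadecimal, padded to 32 bits, is 0x5D10CBD5.
Split into bytes (most-significant first): 5D 10 CB D5.
In big-endian order the high byte comes first in memory.
So the memory order matches the most-significant-first order: 5D 10 CB D5.

5D 10 CB D5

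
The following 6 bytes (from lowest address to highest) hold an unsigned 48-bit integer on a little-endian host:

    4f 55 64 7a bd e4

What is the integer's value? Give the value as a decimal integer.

Little-endian stores the least-significant byte at the lowest address.
Reassemble most-significant byte first: E4 BD 7A 64 55 4F → 0xE4BD7A64554F.
0xE4BD7A64554F = 251502453347663.

251502453347663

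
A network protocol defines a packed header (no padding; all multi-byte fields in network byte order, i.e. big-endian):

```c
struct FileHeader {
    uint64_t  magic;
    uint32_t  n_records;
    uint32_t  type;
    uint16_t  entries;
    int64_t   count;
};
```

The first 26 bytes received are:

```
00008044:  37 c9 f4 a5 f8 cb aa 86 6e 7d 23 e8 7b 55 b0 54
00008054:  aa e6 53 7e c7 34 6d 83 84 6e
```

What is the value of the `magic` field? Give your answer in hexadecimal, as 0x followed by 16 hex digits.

0x37C9F4A5F8CBAA86

`magic` is the first field, at byte offset 0, occupying 8 bytes.
Bytes at offsets 0..7: 37 C9 F4 A5 F8 CB AA 86.
Big-endian stores the most-significant byte at the lowest address.
The bytes are already most-significant first: 0x37C9F4A5F8CBAA86.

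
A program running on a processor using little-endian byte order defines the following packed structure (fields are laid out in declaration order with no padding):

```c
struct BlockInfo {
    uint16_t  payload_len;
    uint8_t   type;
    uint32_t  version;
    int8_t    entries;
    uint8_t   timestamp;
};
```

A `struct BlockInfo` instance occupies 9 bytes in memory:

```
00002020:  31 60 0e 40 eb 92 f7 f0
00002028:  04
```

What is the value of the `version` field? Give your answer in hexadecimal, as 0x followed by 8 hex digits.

0xF792EB40

`version` follows `payload_len` (2 B), `type` (1 B), so it starts at offset 2 + 1 = 3 and occupies 4 bytes.
Bytes at offsets 3..6: 40 EB 92 F7.
Little-endian stores the least-significant byte at the lowest address.
Reassemble most-significant byte first: F7 92 EB 40 → 0xF792EB40.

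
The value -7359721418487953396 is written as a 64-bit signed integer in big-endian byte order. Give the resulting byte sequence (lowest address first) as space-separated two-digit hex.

Two's complement of -7359721418487953396 in 64 bits: 7359721418487953396 = 0x6622FBA2FACEF7F4; invert → 0x99DD045D0531080B; add 1 → 0x99DD045D0531080C.
Split into bytes (most-significant first): 99 DD 04 5D 05 31 08 0C.
In big-endian order the high byte comes first in memory.
So the memory order matches the most-significant-first order: 99 DD 04 5D 05 31 08 0C.

99 DD 04 5D 05 31 08 0C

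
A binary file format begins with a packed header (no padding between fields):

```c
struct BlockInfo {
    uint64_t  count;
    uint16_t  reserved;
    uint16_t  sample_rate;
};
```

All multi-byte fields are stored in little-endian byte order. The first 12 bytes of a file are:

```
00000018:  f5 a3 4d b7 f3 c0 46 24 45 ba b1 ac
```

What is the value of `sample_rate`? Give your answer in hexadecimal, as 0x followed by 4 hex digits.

0xACB1

`sample_rate` follows `count` (8 B), `reserved` (2 B), so it starts at offset 8 + 2 = 10 and occupies 2 bytes.
Bytes at offsets 10..11: B1 AC.
In little-endian order the low byte comes first in memory.
Reassemble most-significant byte first: AC B1 → 0xACB1.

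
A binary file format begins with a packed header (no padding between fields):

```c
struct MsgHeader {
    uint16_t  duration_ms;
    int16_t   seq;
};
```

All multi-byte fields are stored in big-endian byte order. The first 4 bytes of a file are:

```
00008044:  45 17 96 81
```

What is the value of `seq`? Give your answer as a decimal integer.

`seq` follows `duration_ms` (2 bytes), so it starts at byte offset 2 and occupies 2 bytes.
Bytes at offsets 2..3: 96 81.
Big-endian: lowest address holds the most-significant byte.
The bytes are already most-significant first: 0x9681.
Top bit is set, so as a signed 16-bit value this is 0x9681 − 2^16 = -27007.

-27007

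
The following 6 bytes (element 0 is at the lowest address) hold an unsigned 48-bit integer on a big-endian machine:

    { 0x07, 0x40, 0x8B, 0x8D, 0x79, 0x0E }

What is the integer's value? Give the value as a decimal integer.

Big-endian stores the most-significant byte at the lowest address.
The bytes are already most-significant first: 0x07408B8D790E.
0x07408B8D790E = 7973800605966.

7973800605966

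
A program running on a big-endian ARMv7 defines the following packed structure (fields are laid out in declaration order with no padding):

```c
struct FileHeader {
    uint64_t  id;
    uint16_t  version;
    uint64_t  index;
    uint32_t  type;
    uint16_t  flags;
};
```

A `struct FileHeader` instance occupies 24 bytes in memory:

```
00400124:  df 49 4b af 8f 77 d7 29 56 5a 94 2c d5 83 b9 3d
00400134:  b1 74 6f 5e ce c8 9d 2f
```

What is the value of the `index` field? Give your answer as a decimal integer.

10677143578313863540

`index` follows `id` (8 B), `version` (2 B), so it starts at offset 8 + 2 = 10 and occupies 8 bytes.
Bytes at offsets 10..17: 94 2C D5 83 B9 3D B1 74.
Big-endian: lowest address holds the most-significant byte.
The bytes are already most-significant first: 0x942CD583B93DB174.
0x942CD583B93DB174 = 10677143578313863540.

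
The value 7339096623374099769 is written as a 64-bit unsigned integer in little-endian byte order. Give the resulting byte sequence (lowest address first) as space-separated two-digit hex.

39 65 7B A8 7E B5 D9 65

7339096623374099769 in hexadecimal, padded to 64 bits, is 0x65D9B57EA87B6539.
Split into bytes (most-significant first): 65 D9 B5 7E A8 7B 65 39.
Little-endian: lowest address holds the least-significant byte.
So at ascending addresses the bytes are 39 65 7B A8 7E B5 D9 65.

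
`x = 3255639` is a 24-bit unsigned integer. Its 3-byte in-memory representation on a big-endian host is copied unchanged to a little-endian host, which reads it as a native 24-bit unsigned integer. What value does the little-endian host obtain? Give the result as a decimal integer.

5745969

3255639 in 24-bit hexadecimal is 0x31AD57.
Stored big-endian, the bytes at ascending addresses are 31 AD 57.
Read back as little-endian, the first byte is least significant, giving 0x57AD31.
0x57AD31 = 5745969.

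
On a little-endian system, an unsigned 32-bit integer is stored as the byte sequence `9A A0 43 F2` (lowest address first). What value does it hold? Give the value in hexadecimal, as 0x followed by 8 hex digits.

0xF243A09A

Little-endian: lowest address holds the least-significant byte.
Reassemble most-significant byte first: F2 43 A0 9A → 0xF243A09A.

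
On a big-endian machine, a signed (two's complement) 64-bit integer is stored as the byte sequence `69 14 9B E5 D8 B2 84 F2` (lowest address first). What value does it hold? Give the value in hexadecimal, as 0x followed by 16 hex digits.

0x69149BE5D8B284F2

Big-endian stores the most-significant byte at the lowest address.
The bytes are already most-significant first: 0x69149BE5D8B284F2.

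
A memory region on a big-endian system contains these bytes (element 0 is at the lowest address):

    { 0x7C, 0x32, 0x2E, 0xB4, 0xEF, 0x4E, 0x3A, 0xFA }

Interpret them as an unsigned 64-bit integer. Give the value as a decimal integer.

8949266764182469370

Big-endian: lowest address holds the most-significant byte.
The bytes are already most-significant first: 0x7C322EB4EF4E3AFA.
0x7C322EB4EF4E3AFA = 8949266764182469370.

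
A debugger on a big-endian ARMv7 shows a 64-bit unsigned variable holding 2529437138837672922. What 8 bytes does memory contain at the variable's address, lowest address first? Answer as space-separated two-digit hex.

2529437138837672922 in hexadecimal, padded to 64 bits, is 0x231A5DAD1E1993DA.
Split into bytes (most-significant first): 23 1A 5D AD 1E 19 93 DA.
In big-endian order the high byte comes first in memory.
So the memory order matches the most-significant-first order: 23 1A 5D AD 1E 19 93 DA.

23 1A 5D AD 1E 19 93 DA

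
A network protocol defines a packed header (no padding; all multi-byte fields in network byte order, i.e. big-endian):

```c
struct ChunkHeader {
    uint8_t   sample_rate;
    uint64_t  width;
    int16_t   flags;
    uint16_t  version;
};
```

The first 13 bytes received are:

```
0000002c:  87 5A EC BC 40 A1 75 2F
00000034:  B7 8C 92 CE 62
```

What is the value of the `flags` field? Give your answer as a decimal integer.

-29550

`flags` follows `sample_rate` (1 B), `width` (8 B), so it starts at offset 1 + 8 = 9 and occupies 2 bytes.
Bytes at offsets 9..10: 8C 92.
Big-endian stores the most-significant byte at the lowest address.
The bytes are already most-significant first: 0x8C92.
Top bit is set, so as a signed 16-bit value this is 0x8C92 − 2^16 = -29550.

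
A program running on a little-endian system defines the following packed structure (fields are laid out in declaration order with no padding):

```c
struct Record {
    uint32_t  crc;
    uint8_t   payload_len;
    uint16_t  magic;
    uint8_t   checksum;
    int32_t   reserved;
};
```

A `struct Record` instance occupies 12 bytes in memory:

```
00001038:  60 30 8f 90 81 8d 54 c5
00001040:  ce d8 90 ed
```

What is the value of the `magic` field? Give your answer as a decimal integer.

`magic` follows `crc` (4 B), `payload_len` (1 B), so it starts at offset 4 + 1 = 5 and occupies 2 bytes.
Bytes at offsets 5..6: 8D 54.
Little-endian: lowest address holds the least-significant byte.
Reassemble most-significant byte first: 54 8D → 0x548D.
0x548D = 21645.

21645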